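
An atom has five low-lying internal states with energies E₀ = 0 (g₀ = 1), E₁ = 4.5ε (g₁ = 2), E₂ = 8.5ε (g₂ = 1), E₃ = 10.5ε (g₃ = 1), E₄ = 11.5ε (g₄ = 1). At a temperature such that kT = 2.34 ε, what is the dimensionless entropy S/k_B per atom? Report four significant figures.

0.8476

Eᵢ/kT = 0, 1.92308, 3.63248, 4.48718, 4.91453.
Z = Σ gᵢe^(−Eᵢ/kT) = 1·e^(−0) + 2·e^(−1.92308) + 1·e^(−3.63248) + 1·e^(−4.48718) + 1·e^(−4.91453) = 1.00000 + 0.292312 + 0.0264505 + 0.0112523 + 0.00733917 = 1.33735.
⟨E⟩ = Σ EᵢPᵢ = 1.30316 ε.
S/k_B = ln Z + ⟨E⟩/kT = ln(1.33735) + 1.30316/2.34 = 0.290690 + 0.556906 = 0.8476.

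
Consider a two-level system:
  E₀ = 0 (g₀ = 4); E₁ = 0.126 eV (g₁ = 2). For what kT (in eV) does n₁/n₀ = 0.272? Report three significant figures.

n₁/n₀ = (g₁/g₀) exp[−(E₁−E₀)/kT] = 0.272.
⇒ (E₁−E₀)/kT = ln((2/4)/0.272) = ln(1.8382) = 0.60879.
kT = 0.126 eV / 0.60879 = 0.207 eV.

0.207 eV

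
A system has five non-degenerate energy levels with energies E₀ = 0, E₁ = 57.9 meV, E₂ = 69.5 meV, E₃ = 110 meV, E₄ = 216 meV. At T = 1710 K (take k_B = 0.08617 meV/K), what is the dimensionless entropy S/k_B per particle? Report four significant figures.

k_BT = 0.08617 × 1710 K = 147.351 meV.
Eᵢ/kT = 0, 0.392939, 0.471663, 0.746517, 1.46589.
Z = Σ e^(−Eᵢ/kT) = e^(−0) + e^(−0.392939) + e^(−0.471663) + e^(−0.746517) + e^(−1.46589) = 1.00000 + 0.675070 + 0.623964 + 0.474015 + 0.230872 = 3.00392.
⟨E⟩ = Σ EᵢPᵢ = 61.4071 meV.
S/k_B = ln Z + ⟨E⟩/kT = ln(3.00392) + 61.4071/147.351 = 1.09992 + 0.416740 = 1.517.

1.517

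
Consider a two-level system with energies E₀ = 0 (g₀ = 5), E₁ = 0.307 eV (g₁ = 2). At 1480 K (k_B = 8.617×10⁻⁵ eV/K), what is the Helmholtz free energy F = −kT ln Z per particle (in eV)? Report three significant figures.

k_BT = 8.617×10⁻⁵ × 1480 K = 0.12753 eV.
Eᵢ/kT = 0, 2.4073.
Z = Σ gᵢe^(−Eᵢ/kT) = 5·e^(−0) + 2·e^(−2.4073) = 5.0000 + 0.18012 = 5.1801.
F = −kT ln Z = −0.12753 × ln(5.1801) = −0.12753 × 1.6448 = -0.210 eV.

-0.210 eV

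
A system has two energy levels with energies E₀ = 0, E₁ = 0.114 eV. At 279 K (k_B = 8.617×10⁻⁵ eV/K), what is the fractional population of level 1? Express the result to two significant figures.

0.0086

k_BT = 8.617×10⁻⁵ × 279 K = 0.02404 eV.
Eᵢ/kT = 0, 4.742.
Z = Σ e^(−Eᵢ/kT) = e^(−0) + e^(−4.742) = 1.000 + 0.008721 = 1.009.
P₁ = e^(−E₁/kT) / Z = 0.008721/1.009 = 0.0086.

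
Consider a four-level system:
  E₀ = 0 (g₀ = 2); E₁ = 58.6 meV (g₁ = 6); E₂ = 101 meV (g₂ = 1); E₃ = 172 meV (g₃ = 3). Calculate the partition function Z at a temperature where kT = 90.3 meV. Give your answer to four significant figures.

Eᵢ/kT = 0, 0.648948, 1.11849, 1.90476.
Z = Σ gᵢe^(−Eᵢ/kT) = 2·e^(−0) + 6·e^(−0.648948) + 1·e^(−1.11849) + 3·e^(−1.90476) = 2.00000 + 3.13557 + 0.326773 + 0.446575 = 5.90892.

Z = 5.909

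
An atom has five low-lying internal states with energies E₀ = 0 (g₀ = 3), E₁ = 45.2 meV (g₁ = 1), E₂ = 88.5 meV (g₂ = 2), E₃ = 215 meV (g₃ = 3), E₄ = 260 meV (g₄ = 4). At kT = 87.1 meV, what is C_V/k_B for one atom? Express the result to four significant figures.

0.6645

Eᵢ/kT = 0, 0.518944, 1.01607, 2.46843, 2.98507.
Z = Σ gᵢe^(−Eᵢ/kT) = 3·e^(−0) + 1·e^(−0.518944) + 2·e^(−1.01607) + 3·e^(−2.46843) + 4·e^(−2.98507) = 3.00000 + 0.595149 + 0.724030 + 0.254153 + 0.202144 = 4.77548.
⟨E⟩ = 41.4990 meV, ⟨E²⟩ = 6763.69 meV².
C_V/k_B = (⟨E²⟩ − ⟨E⟩²)/(kT)² = (6763.69 − 1722.17)/7586.41 = 0.6645.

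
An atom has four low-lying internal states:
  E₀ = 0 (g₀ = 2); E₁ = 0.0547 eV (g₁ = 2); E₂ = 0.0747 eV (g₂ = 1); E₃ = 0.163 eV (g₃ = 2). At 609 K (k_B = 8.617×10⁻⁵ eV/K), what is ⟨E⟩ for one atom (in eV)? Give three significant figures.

k_BT = 8.617×10⁻⁵ × 609 K = 0.052478 eV.
Eᵢ/kT = 0, 1.0423, 1.4235, 3.1061.
Z = Σ gᵢe^(−Eᵢ/kT) = 2·e^(−0) + 2·e^(−1.0423) + 1·e^(−1.4235) + 2·e^(−3.1061) = 2.0000 + 0.70529 + 0.24087 + 0.089550 = 3.0357.
⟨E⟩ = Σ Eᵢ gᵢe^(−Eᵢ/kT) / Z = (0·2.0000 + 0.0547·0.70529 + 0.0747·0.24087 + 0.163·0.089550) / 3.0357 = 0.0234 eV.

0.0234 eV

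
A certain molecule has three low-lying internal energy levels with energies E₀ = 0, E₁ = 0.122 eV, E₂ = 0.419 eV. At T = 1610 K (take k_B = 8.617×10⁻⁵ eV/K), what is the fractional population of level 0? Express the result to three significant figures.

k_BT = 8.617×10⁻⁵ × 1610 K = 0.13873 eV.
Eᵢ/kT = 0, 0.87941, 3.0203.
Z = Σ e^(−Eᵢ/kT) = e^(−0) + e^(−0.87941) + e^(−3.0203) = 1.0000 + 0.41503 + 0.048787 = 1.4638.
P₀ = e^(−E₀/kT) / Z = 1.0000/1.4638 = 0.683.

0.683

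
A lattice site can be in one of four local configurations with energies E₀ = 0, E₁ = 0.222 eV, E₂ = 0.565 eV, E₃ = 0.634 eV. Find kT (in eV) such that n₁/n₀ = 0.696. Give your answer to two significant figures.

0.61 eV

n₁/n₀ = exp[−(E₁−E₀)/kT] = 0.696.
⇒ (E₁−E₀)/kT = ln(1/0.696) = ln(1.437) = 0.3626.
kT = 0.222 eV / 0.3626 = 0.61 eV.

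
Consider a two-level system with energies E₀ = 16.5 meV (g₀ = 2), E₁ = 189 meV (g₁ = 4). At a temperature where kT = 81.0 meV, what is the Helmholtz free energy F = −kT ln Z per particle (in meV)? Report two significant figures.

-57 meV

Eᵢ/kT = 0.2037, 2.333.
Z = Σ gᵢe^(−Eᵢ/kT) = 2·e^(−0.2037) + 4·e^(−2.333) = 1.631 + 0.3880 = 2.019.
F = −kT ln Z = −81.0 × ln(2.019) = −81.0 × 0.7026 = -57 meV.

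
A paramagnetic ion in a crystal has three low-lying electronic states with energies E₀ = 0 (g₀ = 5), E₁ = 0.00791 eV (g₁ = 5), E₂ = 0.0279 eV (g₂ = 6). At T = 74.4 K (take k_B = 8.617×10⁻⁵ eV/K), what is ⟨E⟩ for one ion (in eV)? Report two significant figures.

0.0021 eV

k_BT = 8.617×10⁻⁵ × 74.4 K = 0.006411 eV.
Eᵢ/kT = 0, 1.234, 4.352.
Z = Σ gᵢe^(−Eᵢ/kT) = 5·e^(−0) + 5·e^(−1.234) + 6·e^(−4.352) = 5.000 + 1.456 + 0.07729 = 6.533.
⟨E⟩ = Σ Eᵢ gᵢe^(−Eᵢ/kT) / Z = (0·5.000 + 0.00791·1.456 + 0.0279·0.07729) / 6.533 = 0.0021 eV.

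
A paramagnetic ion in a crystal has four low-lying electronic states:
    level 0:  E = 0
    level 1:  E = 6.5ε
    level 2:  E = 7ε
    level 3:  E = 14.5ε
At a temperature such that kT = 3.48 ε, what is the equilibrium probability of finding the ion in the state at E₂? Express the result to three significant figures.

Eᵢ/kT = 0, 1.8678, 2.0115, 4.1667.
Z = Σ e^(−Eᵢ/kT) = e^(−0) + e^(−1.8678) + e^(−2.0115) + e^(−4.1667) = 1.0000 + 0.15446 + 0.13379 + 0.015503 = 1.3038.
P₂ = e^(−E₂/kT) / Z = 0.13379/1.3038 = 0.103.

0.103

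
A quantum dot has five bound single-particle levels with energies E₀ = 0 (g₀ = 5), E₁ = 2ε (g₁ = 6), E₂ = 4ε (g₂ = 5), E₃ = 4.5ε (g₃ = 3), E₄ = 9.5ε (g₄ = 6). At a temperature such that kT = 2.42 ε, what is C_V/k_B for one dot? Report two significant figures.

Eᵢ/kT = 0, 0.8264, 1.653, 1.860, 3.926.
Z = Σ gᵢe^(−Eᵢ/kT) = 5·e^(−0) + 6·e^(−0.8264) + 5·e^(−1.653) + 3·e^(−1.860) + 6·e^(−3.926) = 5.000 + 2.626 + 0.9574 + 0.4670 + 0.1183 = 9.169.
⟨E⟩ = 1.342 ε, ⟨E²⟩ = 5.012 ε².
C_V/k_B = (⟨E²⟩ − ⟨E⟩²)/(kT)² = (5.012 − 1.801)/5.856 = 0.55.

0.55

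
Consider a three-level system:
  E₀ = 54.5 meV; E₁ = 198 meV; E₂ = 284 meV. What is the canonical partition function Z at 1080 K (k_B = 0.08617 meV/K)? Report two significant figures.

k_BT = 0.08617 × 1080 K = 93.06 meV.
Eᵢ/kT = 0.5856, 2.128, 3.052.
Z = Σ e^(−Eᵢ/kT) = e^(−0.5856) + e^(−2.128) + e^(−3.052) = 0.5568 + 0.1191 + 0.04726 = 0.7232.

Z = 0.72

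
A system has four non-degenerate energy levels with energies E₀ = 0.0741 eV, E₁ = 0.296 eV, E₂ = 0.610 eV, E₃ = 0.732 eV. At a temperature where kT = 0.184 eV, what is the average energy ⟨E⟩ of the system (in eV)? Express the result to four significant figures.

0.1566 eV

Eᵢ/kT = 0.402717, 1.60870, 3.31522, 3.97826.
Z = Σ e^(−Eᵢ/kT) = e^(−0.402717) + e^(−1.60870) + e^(−3.31522) + e^(−3.97826) = 0.668501 + 0.200148 + 0.0363261 + 0.0187182 = 0.923693.
⟨E⟩ = Σ Eᵢ e^(−Eᵢ/kT) / Z = (0.0741·0.668501 + 0.296·0.200148 + 0.610·0.0363261 + 0.732·0.0187182) / 0.923693 = 0.1566 eV.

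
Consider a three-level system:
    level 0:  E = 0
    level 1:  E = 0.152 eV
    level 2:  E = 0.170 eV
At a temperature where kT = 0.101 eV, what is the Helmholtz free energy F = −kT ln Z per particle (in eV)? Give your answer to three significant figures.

Eᵢ/kT = 0, 1.5050, 1.6832.
Z = Σ e^(−Eᵢ/kT) = e^(−0) + e^(−1.5050) + e^(−1.6832) = 1.0000 + 0.22202 + 0.18578 = 1.4078.
F = −kT ln Z = −0.101 × ln(1.4078) = −0.101 × 0.34203 = -0.0345 eV.

-0.0345 eV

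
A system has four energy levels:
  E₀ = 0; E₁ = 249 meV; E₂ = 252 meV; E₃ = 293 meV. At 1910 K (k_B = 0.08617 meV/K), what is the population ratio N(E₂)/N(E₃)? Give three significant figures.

1.28

k_BT = 0.08617 × 1910 K = 164.58 meV.
n₂/n₃ = exp[−(E₂−E₃)/kT] = exp(−(-41 meV)/(164.58 meV)) = exp(0.24912) = 1.28.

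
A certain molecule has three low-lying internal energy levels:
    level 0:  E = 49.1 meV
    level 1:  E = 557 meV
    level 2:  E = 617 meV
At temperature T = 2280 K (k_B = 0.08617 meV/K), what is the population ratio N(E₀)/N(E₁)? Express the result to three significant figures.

13.3

k_BT = 0.08617 × 2280 K = 196.47 meV.
n₀/n₁ = exp[−(E₀−E₁)/kT] = exp(−(-507.9 meV)/(196.47 meV)) = exp(2.5851) = 13.3.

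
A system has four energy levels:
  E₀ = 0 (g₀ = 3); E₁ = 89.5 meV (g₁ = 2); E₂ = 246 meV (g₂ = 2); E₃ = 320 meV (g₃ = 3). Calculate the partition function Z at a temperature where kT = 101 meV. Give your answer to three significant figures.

Eᵢ/kT = 0, 0.88614, 2.4356, 3.1683.
Z = Σ gᵢe^(−Eᵢ/kT) = 3·e^(−0) + 2·e^(−0.88614) + 2·e^(−2.4356) + 3·e^(−3.1683) = 3.0000 + 0.82449 + 0.17509 + 0.12623 = 4.1258.

Z = 4.13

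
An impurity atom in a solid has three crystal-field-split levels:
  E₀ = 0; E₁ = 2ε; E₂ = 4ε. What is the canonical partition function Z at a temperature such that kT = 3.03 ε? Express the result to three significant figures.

Eᵢ/kT = 0, 0.66007, 1.3201.
Z = Σ e^(−Eᵢ/kT) = e^(−0) + e^(−0.66007) + e^(−1.3201) = 1.0000 + 0.51682 + 0.26711 = 1.7839.

Z = 1.78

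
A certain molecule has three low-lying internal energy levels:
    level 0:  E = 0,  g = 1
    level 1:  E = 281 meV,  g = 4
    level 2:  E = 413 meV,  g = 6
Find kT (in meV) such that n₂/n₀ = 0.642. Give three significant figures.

185 meV

n₂/n₀ = (g₂/g₀) exp[−(E₂−E₀)/kT] = 0.642.
⇒ (E₂−E₀)/kT = ln((6/1)/0.642) = ln(9.3458) = 2.2349.
kT = 413 meV / 2.2349 = 185 meV.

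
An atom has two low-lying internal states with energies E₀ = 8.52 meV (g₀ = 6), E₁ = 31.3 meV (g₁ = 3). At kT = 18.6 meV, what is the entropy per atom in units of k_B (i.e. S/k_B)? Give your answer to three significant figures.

2.09

Eᵢ/kT = 0.45806, 1.6828.
Z = Σ gᵢe^(−Eᵢ/kT) = 6·e^(−0.45806) + 3·e^(−1.6828) = 3.7951 + 0.55756 = 4.3527.
⟨E⟩ = Σ EᵢPᵢ = 11.438 meV.
S/k_B = ln Z + ⟨E⟩/kT = ln(4.3527) + 11.438/18.6 = 1.4708 + 0.61495 = 2.09.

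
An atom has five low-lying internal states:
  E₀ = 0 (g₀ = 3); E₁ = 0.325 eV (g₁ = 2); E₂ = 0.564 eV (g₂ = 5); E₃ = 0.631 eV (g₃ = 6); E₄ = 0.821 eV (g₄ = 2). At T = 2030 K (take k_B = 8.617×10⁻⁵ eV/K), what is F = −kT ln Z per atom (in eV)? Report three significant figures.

-0.228 eV

k_BT = 8.617×10⁻⁵ × 2030 K = 0.17493 eV.
Eᵢ/kT = 0, 1.8579, 3.2241, 3.6072, 4.6933.
Z = Σ gᵢe^(−Eᵢ/kT) = 3·e^(−0) + 2·e^(−1.8579) + 5·e^(−3.2241) + 6·e^(−3.6072) + 2·e^(−4.6933) = 3.0000 + 0.31200 + 0.19896 + 0.16277 + 0.018313 = 3.6920.
F = −kT ln Z = −0.17493 × ln(3.6920) = −0.17493 × 1.3062 = -0.228 eV.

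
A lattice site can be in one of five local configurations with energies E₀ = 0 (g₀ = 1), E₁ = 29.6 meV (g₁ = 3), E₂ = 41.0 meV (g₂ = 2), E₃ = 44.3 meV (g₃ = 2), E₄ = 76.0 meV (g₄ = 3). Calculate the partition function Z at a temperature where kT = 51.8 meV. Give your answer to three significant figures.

Z = 5.14

Eᵢ/kT = 0, 0.57143, 0.79151, 0.85521, 1.4672.
Z = Σ gᵢe^(−Eᵢ/kT) = 1·e^(−0) + 3·e^(−0.57143) + 2·e^(−0.79151) + 2·e^(−0.85521) + 3·e^(−1.4672) = 1.0000 + 1.6942 + 0.90632 + 0.85039 + 0.69171 = 5.1426.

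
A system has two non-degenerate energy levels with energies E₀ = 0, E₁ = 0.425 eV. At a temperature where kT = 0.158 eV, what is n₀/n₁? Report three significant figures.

14.7

n₀/n₁ = exp[−(E₀−E₁)/kT] = exp(−(-0.425 eV)/(0.158 eV)) = exp(2.6899) = 14.7.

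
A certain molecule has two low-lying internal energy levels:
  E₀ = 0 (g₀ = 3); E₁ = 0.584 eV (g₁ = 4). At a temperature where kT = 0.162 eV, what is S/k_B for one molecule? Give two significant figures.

1.3

Eᵢ/kT = 0, 3.605.
Z = Σ gᵢe^(−Eᵢ/kT) = 3·e^(−0) + 4·e^(−3.605) = 3.000 + 0.1087 = 3.109.
⟨E⟩ = Σ EᵢPᵢ = 0.02042 eV.
S/k_B = ln Z + ⟨E⟩/kT = ln(3.109) + 0.02042/0.162 = 1.134 + 0.1260 = 1.3.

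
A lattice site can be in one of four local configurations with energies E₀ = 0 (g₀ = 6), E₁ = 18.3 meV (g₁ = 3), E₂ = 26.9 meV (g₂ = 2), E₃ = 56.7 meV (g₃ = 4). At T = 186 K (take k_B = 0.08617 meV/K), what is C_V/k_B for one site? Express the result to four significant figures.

k_BT = 0.08617 × 186 K = 16.0276 meV.
Eᵢ/kT = 0, 1.14178, 1.67835, 3.53765.
Z = Σ gᵢe^(−Eᵢ/kT) = 6·e^(−0) + 3·e^(−1.14178) + 2·e^(−1.67835) + 4·e^(−3.53765) = 6.00000 + 0.957751 + 0.373363 + 0.116326 = 7.44744.
⟨E⟩ = 4.58762 meV, ⟨E²⟩ = 129.559 meV².
C_V/k_B = (⟨E²⟩ − ⟨E⟩²)/(kT)² = (129.559 − 21.0463)/256.884 = 0.4224.

0.4224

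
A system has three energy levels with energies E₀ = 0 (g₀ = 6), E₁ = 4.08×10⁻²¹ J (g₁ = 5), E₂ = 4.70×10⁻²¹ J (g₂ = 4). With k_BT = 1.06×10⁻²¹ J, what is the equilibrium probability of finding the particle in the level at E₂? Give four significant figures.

Eᵢ/kT = 0, 3.84906, 4.43396.
Z = Σ gᵢe^(−Eᵢ/kT) = 6·e^(−0) + 5·e^(−3.84906) + 4·e^(−4.43396) = 6.00000 + 0.106499 + 0.0474696 = 6.15397.
P₂ = g₂ e^(−E₂/kT) / Z = 0.0474696/6.15397 = 0.007714.

0.007714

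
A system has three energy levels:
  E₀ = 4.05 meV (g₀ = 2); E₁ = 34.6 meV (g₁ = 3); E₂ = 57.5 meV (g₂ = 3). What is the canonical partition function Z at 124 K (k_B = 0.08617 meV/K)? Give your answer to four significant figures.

Z = 1.501

k_BT = 0.08617 × 124 K = 10.6851 meV.
Eᵢ/kT = 0.379032, 3.23815, 5.38133.
Z = Σ gᵢe^(−Eᵢ/kT) = 2·e^(−0.379032) + 3·e^(−3.23815) + 3·e^(−5.38133) = 1.36905 + 0.117709 + 0.0138051 = 1.50056.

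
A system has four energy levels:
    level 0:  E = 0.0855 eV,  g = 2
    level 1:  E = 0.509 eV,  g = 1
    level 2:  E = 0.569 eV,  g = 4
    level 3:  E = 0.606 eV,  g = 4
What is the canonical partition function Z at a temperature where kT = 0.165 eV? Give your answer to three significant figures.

Eᵢ/kT = 0.51818, 3.0848, 3.4485, 3.6727.
Z = Σ gᵢe^(−Eᵢ/kT) = 2·e^(−0.51818) + 1·e^(−3.0848) + 4·e^(−3.4485) + 4·e^(−3.6727) = 1.1912 + 0.045739 + 0.12717 + 0.10163 = 1.4657.

Z = 1.47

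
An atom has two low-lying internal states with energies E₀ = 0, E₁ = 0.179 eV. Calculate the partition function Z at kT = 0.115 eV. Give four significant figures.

Eᵢ/kT = 0, 1.55652.
Z = Σ e^(−Eᵢ/kT) = e^(−0) + e^(−1.55652) = 1.00000 + 0.210869 = 1.21087.

Z = 1.211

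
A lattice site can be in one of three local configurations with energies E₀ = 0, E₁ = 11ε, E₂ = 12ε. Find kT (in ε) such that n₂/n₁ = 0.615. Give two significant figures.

n₂/n₁ = exp[−(E₂−E₁)/kT] = 0.615.
⇒ (E₂−E₁)/kT = ln(1/0.615) = ln(1.626) = 0.4861.
kT = 1ε / 0.4861 = 2.1 ε.

2.1 ε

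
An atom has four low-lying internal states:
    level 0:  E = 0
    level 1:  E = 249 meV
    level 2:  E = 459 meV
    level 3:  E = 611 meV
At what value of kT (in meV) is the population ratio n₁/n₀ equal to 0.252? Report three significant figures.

181 meV

n₁/n₀ = exp[−(E₁−E₀)/kT] = 0.252.
⇒ (E₁−E₀)/kT = ln(1/0.252) = ln(3.9683) = 1.3783.
kT = 249 meV / 1.3783 = 181 meV.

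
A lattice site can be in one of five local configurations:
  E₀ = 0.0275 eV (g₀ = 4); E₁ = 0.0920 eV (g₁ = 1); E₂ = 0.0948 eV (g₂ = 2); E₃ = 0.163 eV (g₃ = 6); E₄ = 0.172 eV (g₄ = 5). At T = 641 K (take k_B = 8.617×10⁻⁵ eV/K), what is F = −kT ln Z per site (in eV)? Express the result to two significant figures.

-0.069 eV

k_BT = 8.617×10⁻⁵ × 641 K = 0.05523 eV.
Eᵢ/kT = 0.4979, 1.666, 1.716, 2.951, 3.114.
Z = Σ gᵢe^(−Eᵢ/kT) = 4·e^(−0.4979) + 1·e^(−1.666) + 2·e^(−1.716) + 6·e^(−2.951) + 5·e^(−3.114) = 2.431 + 0.1890 + 0.3596 + 0.3137 + 0.2221 = 3.515.
F = −kT ln Z = −0.05523 × ln(3.515) = −0.05523 × 1.257 = -0.069 eV.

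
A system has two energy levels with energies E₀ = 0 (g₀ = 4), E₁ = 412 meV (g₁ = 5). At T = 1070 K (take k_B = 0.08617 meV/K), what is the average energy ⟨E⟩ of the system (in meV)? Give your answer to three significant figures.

5.82 meV

k_BT = 0.08617 × 1070 K = 92.202 meV.
Eᵢ/kT = 0, 4.4684.
Z = Σ gᵢe^(−Eᵢ/kT) = 4·e^(−0) + 5·e^(−4.4684) = 4.0000 + 0.057328 = 4.0573.
⟨E⟩ = Σ Eᵢ gᵢe^(−Eᵢ/kT) / Z = (0·4.0000 + 412·0.057328) / 4.0573 = 5.82 meV.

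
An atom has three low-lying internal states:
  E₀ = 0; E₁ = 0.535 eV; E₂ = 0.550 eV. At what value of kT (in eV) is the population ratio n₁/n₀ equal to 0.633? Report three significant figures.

1.17 eV

n₁/n₀ = exp[−(E₁−E₀)/kT] = 0.633.
⇒ (E₁−E₀)/kT = ln(1/0.633) = ln(1.5798) = 0.45730.
kT = 0.535 eV / 0.45730 = 1.17 eV.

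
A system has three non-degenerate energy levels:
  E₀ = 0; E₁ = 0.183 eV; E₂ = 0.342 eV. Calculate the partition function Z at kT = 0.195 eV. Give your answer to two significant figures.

Eᵢ/kT = 0, 0.9385, 1.754.
Z = Σ e^(−Eᵢ/kT) = e^(−0) + e^(−0.9385) + e^(−1.754) = 1.000 + 0.3912 + 0.1731 = 1.564.

Z = 1.6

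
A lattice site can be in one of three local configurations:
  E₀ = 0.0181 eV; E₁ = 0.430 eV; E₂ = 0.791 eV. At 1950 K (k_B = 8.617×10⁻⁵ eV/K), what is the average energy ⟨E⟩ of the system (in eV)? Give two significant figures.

k_BT = 8.617×10⁻⁵ × 1950 K = 0.1680 eV.
Eᵢ/kT = 0.1077, 2.560, 4.708.
Z = Σ e^(−Eᵢ/kT) = e^(−0.1077) + e^(−2.560) + e^(−4.708) = 0.8979 + 0.07730 + 0.009023 = 0.9842.
⟨E⟩ = Σ Eᵢ e^(−Eᵢ/kT) / Z = (0.0181·0.8979 + 0.430·0.07730 + 0.791·0.009023) / 0.9842 = 0.058 eV.

0.058 eV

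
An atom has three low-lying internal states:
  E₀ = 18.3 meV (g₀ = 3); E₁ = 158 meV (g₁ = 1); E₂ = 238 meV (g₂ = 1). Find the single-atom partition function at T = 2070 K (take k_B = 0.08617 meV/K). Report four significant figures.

k_BT = 0.08617 × 2070 K = 178.372 meV.
Eᵢ/kT = 0.102595, 0.885789, 1.33429.
Z = Σ gᵢe^(−Eᵢ/kT) = 3·e^(−0.102595) + 1·e^(−0.885789) + 1·e^(−1.33429) = 2.70748 + 0.412389 + 0.263345 = 3.38321.

Z = 3.383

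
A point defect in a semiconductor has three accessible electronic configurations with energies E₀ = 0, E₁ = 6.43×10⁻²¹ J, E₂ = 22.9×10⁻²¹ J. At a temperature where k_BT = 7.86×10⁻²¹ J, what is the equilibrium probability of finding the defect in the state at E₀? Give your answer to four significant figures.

0.6686

Eᵢ/kT = 0, 0.818066, 2.91349.
Z = Σ e^(−Eᵢ/kT) = e^(−0) + e^(−0.818066) + e^(−2.91349) = 1.00000 + 0.441284 + 0.0542859 = 1.49557.
P₀ = e^(−E₀/kT) / Z = 1.00000/1.49557 = 0.6686.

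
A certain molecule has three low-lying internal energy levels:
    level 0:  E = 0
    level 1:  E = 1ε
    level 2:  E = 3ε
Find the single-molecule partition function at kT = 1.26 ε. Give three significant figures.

Z = 1.54

Eᵢ/kT = 0, 0.79365, 2.3810.
Z = Σ e^(−Eᵢ/kT) = e^(−0) + e^(−0.79365) + e^(−2.3810) = 1.0000 + 0.45219 + 0.092458 = 1.5446.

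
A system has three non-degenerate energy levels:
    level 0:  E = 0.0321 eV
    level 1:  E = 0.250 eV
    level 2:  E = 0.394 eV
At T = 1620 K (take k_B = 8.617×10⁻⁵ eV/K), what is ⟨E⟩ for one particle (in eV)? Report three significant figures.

k_BT = 8.617×10⁻⁵ × 1620 K = 0.13960 eV.
Eᵢ/kT = 0.22994, 1.7908, 2.8223.
Z = Σ e^(−Eᵢ/kT) = e^(−0.22994) + e^(−1.7908) + e^(−2.8223) = 0.79458 + 0.16683 + 0.059469 = 1.0209.
⟨E⟩ = Σ Eᵢ e^(−Eᵢ/kT) / Z = (0.0321·0.79458 + 0.250·0.16683 + 0.394·0.059469) / 1.0209 = 0.0888 eV.

0.0888 eV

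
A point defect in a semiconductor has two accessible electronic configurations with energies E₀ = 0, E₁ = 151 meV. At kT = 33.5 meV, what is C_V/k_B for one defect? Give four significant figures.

Eᵢ/kT = 0, 4.50746.
Z = Σ e^(−Eᵢ/kT) = e^(−0) + e^(−4.50746) = 1.00000 + 0.0110264 = 1.01103.
⟨E⟩ = 1.64682 meV, ⟨E²⟩ = 248.670 meV².
C_V/k_B = (⟨E²⟩ − ⟨E⟩²)/(kT)² = (248.670 − 2.71202)/1122.25 = 0.2192.

0.2192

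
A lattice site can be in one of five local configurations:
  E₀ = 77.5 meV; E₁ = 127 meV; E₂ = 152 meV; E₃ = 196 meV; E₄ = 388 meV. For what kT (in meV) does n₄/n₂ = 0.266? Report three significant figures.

178 meV

n₄/n₂ = exp[−(E₄−E₂)/kT] = 0.266.
⇒ (E₄−E₂)/kT = ln(1/0.266) = ln(3.7594) = 1.3243.
kT = 236 meV / 1.3243 = 178 meV.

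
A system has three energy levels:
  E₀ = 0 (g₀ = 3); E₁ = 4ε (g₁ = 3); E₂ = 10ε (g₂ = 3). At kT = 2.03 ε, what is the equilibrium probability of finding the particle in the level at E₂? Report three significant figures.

Eᵢ/kT = 0, 1.9704, 4.9261.
Z = Σ gᵢe^(−Eᵢ/kT) = 3·e^(−0) + 3·e^(−1.9704) + 3·e^(−4.9261) = 3.0000 + 0.41820 + 0.021764 = 3.4400.
P₂ = g₂ e^(−E₂/kT) / Z = 0.021764/3.4400 = 0.00633.

0.00633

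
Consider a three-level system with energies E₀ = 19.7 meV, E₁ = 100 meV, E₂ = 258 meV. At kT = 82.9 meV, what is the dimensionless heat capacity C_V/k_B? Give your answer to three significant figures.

Eᵢ/kT = 0.23764, 1.2063, 3.1122.
Z = Σ e^(−Eᵢ/kT) = e^(−0.23764) + e^(−1.2063) + e^(−3.1122) = 0.78849 + 0.29930 + 0.044503 = 1.1323.
⟨E⟩ = 50.291 meV, ⟨E²⟩ = 5529.7 meV².
C_V/k_B = (⟨E²⟩ − ⟨E⟩²)/(kT)² = (5529.7 − 2529.2)/6872.4 = 0.437.

0.437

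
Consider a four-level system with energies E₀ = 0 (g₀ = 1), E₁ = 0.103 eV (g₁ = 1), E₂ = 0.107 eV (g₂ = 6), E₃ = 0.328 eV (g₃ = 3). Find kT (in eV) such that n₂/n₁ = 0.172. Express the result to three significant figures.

n₂/n₁ = (g₂/g₁) exp[−(E₂−E₁)/kT] = 0.172.
⇒ (E₂−E₁)/kT = ln((6/1)/0.172) = ln(34.884) = 3.5520.
kT = 0.004 eV / 3.5520 = 0.00113 eV.

0.00113 eV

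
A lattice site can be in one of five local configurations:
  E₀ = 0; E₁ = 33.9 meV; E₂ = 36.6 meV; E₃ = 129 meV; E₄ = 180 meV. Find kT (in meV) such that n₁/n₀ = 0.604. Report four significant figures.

67.24 meV

n₁/n₀ = exp[−(E₁−E₀)/kT] = 0.604.
⇒ (E₁−E₀)/kT = ln(1/0.604) = ln(1.65563) = 0.504182.
kT = 33.9 meV / 0.504182 = 67.24 meV.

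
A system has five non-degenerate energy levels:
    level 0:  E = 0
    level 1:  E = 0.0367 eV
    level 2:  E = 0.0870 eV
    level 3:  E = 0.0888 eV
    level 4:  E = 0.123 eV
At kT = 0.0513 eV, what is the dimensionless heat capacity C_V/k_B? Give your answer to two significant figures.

Eᵢ/kT = 0, 0.7154, 1.696, 1.731, 2.398.
Z = Σ e^(−Eᵢ/kT) = e^(−0) + e^(−0.7154) + e^(−1.696) + e^(−1.731) + e^(−2.398) = 1.000 + 0.4890 + 0.1834 + 0.1771 + 0.09090 = 1.940.
⟨E⟩ = 0.03134 eV, ⟨E²⟩ = 0.002484 eV².
C_V/k_B = (⟨E²⟩ − ⟨E⟩²)/(kT)² = (0.002484 − 0.0009822)/0.002632 = 0.57.

0.57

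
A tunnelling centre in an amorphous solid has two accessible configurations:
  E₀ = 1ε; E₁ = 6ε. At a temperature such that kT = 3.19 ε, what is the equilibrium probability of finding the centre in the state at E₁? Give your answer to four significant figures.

Eᵢ/kT = 0.313480, 1.88088.
Z = Σ e^(−Eᵢ/kT) = e^(−0.313480) + e^(−1.88088) = 0.730899 + 0.152456 = 0.883355.
P₁ = e^(−E₁/kT) / Z = 0.152456/0.883355 = 0.1726.

0.1726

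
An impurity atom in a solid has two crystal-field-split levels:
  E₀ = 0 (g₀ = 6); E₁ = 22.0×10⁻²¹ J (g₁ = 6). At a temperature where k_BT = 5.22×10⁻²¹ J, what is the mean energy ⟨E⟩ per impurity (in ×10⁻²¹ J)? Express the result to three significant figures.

Eᵢ/kT = 0, 4.2146.
Z = Σ gᵢe^(−Eᵢ/kT) = 6·e^(−0) + 6·e^(−4.2146) = 6.0000 + 0.088669 = 6.0887.
⟨E⟩ = Σ Eᵢ gᵢe^(−Eᵢ/kT) / Z = (0·6.0000 + 22.0·0.088669) / 6.0887 = 0.320 ×10⁻²¹ J.

0.320 ×10⁻²¹ J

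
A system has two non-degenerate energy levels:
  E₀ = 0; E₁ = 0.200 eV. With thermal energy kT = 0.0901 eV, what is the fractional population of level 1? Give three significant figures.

0.0980

Eᵢ/kT = 0, 2.2198.
Z = Σ e^(−Eᵢ/kT) = e^(−0) + e^(−2.2198) = 1.0000 + 0.10863 = 1.1086.
P₁ = e^(−E₁/kT) / Z = 0.10863/1.1086 = 0.0980.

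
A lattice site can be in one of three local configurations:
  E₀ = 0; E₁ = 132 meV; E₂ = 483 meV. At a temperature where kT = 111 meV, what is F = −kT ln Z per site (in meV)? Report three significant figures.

-30.6 meV

Eᵢ/kT = 0, 1.1892, 4.3514.
Z = Σ e^(−Eᵢ/kT) = e^(−0) + e^(−1.1892) + e^(−4.3514) = 1.0000 + 0.30446 + 0.012889 = 1.3173.
F = −kT ln Z = −111 × ln(1.3173) = −111 × 0.27558 = -30.6 meV.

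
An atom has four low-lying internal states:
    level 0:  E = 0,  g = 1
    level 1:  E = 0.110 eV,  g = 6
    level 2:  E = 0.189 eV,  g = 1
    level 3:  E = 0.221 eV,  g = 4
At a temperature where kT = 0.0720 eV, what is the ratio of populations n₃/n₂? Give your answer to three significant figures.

n₃/n₂ = (g₃/g₂) exp[−(E₃−E₂)/kT] = (4/1) × exp(−(0.032 eV)/(0.0720 eV)) = (4/1) × exp(-0.44444) = 2.56.

2.56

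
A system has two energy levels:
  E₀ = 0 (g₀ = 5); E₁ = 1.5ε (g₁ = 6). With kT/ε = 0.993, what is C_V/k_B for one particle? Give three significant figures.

0.378

Eᵢ/kT = 0, 1.5106.
Z = Σ gᵢe^(−Eᵢ/kT) = 5·e^(−0) + 6·e^(−1.5106) = 5.0000 + 1.3247 = 6.3247.
⟨E⟩ = 0.31417 ε, ⟨E²⟩ = 0.47126 ε².
C_V/k_B = (⟨E²⟩ − ⟨E⟩²)/(kT)² = (0.47126 − 0.098703)/0.98605 = 0.378.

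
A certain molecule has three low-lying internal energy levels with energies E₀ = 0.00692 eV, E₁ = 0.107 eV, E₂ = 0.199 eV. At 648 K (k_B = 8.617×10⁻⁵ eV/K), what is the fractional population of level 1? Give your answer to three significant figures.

k_BT = 8.617×10⁻⁵ × 648 K = 0.055838 eV.
Eᵢ/kT = 0.12393, 1.9163, 3.5639.
Z = Σ e^(−Eᵢ/kT) = e^(−0.12393) + e^(−1.9163) + e^(−3.5639) = 0.88344 + 0.14715 + 0.028328 = 1.0589.
P₁ = e^(−E₁/kT) / Z = 0.14715/1.0589 = 0.139.

0.139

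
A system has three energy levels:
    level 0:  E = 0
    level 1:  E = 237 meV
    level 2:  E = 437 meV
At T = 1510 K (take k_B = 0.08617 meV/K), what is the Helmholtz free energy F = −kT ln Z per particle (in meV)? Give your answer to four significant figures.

k_BT = 0.08617 × 1510 K = 130.117 meV.
Eᵢ/kT = 0, 1.82144, 3.35852.
Z = Σ e^(−Eᵢ/kT) = e^(−0) + e^(−1.82144) + e^(−3.35852) = 1.00000 + 0.161793 + 0.0347867 = 1.19658.
F = −kT ln Z = −130.117 × ln(1.19658) = −130.117 × 0.179467 = -23.35 meV.

-23.35 meV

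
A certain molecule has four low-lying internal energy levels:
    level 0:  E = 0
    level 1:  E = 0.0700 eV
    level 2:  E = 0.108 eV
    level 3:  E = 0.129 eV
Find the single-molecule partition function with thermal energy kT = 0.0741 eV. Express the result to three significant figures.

Z = 1.80

Eᵢ/kT = 0, 0.94467, 1.4575, 1.7409.
Z = Σ e^(−Eᵢ/kT) = e^(−0) + e^(−0.94467) + e^(−1.4575) + e^(−1.7409) = 1.0000 + 0.38881 + 0.23282 + 0.17536 = 1.7970.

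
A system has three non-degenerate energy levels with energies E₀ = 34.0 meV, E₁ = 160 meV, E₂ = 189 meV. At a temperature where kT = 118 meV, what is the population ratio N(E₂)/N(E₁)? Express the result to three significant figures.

n₂/n₁ = exp[−(E₂−E₁)/kT] = exp(−(29 meV)/(118 meV)) = exp(-0.24576) = 0.782.

0.782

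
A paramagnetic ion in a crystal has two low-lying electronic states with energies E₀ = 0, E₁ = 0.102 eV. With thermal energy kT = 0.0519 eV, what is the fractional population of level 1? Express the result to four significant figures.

0.1229

Eᵢ/kT = 0, 1.96532.
Z = Σ e^(−Eᵢ/kT) = e^(−0) + e^(−1.96532) = 1.00000 + 0.140111 = 1.14011.
P₁ = e^(−E₁/kT) / Z = 0.140111/1.14011 = 0.1229.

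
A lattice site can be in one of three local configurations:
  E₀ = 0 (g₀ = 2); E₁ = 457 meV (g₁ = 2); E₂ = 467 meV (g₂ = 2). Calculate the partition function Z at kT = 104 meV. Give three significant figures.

Z = 2.05

Eᵢ/kT = 0, 4.3942, 4.4904.
Z = Σ gᵢe^(−Eᵢ/kT) = 2·e^(−0) + 2·e^(−4.3942) + 2·e^(−4.4904) = 2.0000 + 0.024698 + 0.022432 = 2.0471.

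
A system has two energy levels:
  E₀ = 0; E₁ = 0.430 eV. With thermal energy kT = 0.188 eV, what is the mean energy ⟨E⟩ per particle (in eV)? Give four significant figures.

0.03964 eV

Eᵢ/kT = 0, 2.28723.
Z = Σ e^(−Eᵢ/kT) = e^(−0) + e^(−2.28723) = 1.00000 + 0.101547 = 1.10155.
⟨E⟩ = Σ Eᵢ e^(−Eᵢ/kT) / Z = (0·1.00000 + 0.430·0.101547) / 1.10155 = 0.03964 eV.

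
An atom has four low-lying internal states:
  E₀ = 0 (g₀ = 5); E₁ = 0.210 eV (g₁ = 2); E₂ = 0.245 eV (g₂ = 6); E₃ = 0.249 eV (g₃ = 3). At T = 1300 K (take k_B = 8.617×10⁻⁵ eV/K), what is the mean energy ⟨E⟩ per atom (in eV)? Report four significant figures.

0.04922 eV

k_BT = 8.617×10⁻⁵ × 1300 K = 0.112021 eV.
Eᵢ/kT = 0, 1.87465, 2.18709, 2.22280.
Z = Σ gᵢe^(−Eᵢ/kT) = 5·e^(−0) + 2·e^(−1.87465) + 6·e^(−2.18709) + 3·e^(−2.22280) = 5.00000 + 0.306817 + 0.673457 + 0.324916 = 6.30519.
⟨E⟩ = Σ Eᵢ gᵢe^(−Eᵢ/kT) / Z = (0·5.00000 + 0.210·0.306817 + 0.245·0.673457 + 0.249·0.324916) / 6.30519 = 0.04922 eV.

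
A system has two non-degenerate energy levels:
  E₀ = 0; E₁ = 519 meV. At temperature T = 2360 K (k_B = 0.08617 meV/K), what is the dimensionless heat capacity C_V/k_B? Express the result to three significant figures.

k_BT = 0.08617 × 2360 K = 203.36 meV.
Eᵢ/kT = 0, 2.5521.
Z = Σ e^(−Eᵢ/kT) = e^(−0) + e^(−2.5521) = 1.0000 + 0.077918 = 1.0779.
⟨E⟩ = 37.517 meV, ⟨E²⟩ = 19471 meV².
C_V/k_B = (⟨E²⟩ − ⟨E⟩²)/(kT)² = (19471 − 1407.5)/41355 = 0.437.

0.437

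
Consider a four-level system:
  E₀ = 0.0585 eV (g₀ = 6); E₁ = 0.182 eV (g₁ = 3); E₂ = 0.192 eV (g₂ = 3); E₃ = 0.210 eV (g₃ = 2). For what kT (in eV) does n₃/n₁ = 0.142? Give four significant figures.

n₃/n₁ = (g₃/g₁) exp[−(E₃−E₁)/kT] = 0.142.
⇒ (E₃−E₁)/kT = ln((2/3)/0.142) = ln(4.69484) = 1.54646.
kT = 0.028 eV / 1.54646 = 0.01811 eV.

0.01811 eV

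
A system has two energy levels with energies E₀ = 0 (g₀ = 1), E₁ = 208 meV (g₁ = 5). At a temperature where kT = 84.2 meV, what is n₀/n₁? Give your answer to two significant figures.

n₀/n₁ = (g₀/g₁) exp[−(E₀−E₁)/kT] = (1/5) × exp(−(-208 meV)/(84.2 meV)) = (1/5) × exp(2.470) = 2.4.

2.4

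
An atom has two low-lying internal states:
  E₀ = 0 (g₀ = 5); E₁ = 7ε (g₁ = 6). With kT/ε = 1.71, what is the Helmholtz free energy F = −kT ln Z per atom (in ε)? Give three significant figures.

Eᵢ/kT = 0, 4.0936.
Z = Σ gᵢe^(−Eᵢ/kT) = 5·e^(−0) + 6·e^(−4.0936) = 5.0000 + 0.10007 = 5.1001.
F = −kT ln Z = −1.71 × ln(5.1001) = −1.71 × 1.6293 = -2.79 ε.

-2.79 ε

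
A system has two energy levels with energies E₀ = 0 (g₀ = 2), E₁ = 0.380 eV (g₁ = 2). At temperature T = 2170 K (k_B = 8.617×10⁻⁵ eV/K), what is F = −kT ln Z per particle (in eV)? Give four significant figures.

k_BT = 8.617×10⁻⁵ × 2170 K = 0.186989 eV.
Eᵢ/kT = 0, 2.03221.
Z = Σ gᵢe^(−Eᵢ/kT) = 2·e^(−0) + 2·e^(−2.03221) = 2.00000 + 0.262091 = 2.26209.
F = −kT ln Z = −0.186989 × ln(2.26209) = −0.186989 × 0.816289 = -0.1526 eV.

-0.1526 eV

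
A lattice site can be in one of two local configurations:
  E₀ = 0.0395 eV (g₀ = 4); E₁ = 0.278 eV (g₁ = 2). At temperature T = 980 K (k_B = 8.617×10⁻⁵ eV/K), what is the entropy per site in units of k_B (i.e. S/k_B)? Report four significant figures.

k_BT = 8.617×10⁻⁵ × 980 K = 0.0844466 eV.
Eᵢ/kT = 0.467751, 3.29202.
Z = Σ gᵢe^(−Eᵢ/kT) = 4·e^(−0.467751) + 2·e^(−3.29202) = 2.50564 + 0.0743573 = 2.58000.
⟨E⟩ = Σ EᵢPᵢ = 0.0463737 eV.
S/k_B = ln Z + ⟨E⟩/kT = ln(2.58000) + 0.0463737/0.0844466 = 0.947789 + 0.549148 = 1.497.

1.497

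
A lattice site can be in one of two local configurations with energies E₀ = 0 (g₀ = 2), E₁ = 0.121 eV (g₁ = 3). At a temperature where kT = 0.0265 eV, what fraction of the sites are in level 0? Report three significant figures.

Eᵢ/kT = 0, 4.5660.
Z = Σ gᵢe^(−Eᵢ/kT) = 2·e^(−0) + 3·e^(−4.5660) = 2.0000 + 0.031198 = 2.0312.
P₀ = g₀ e^(−E₀/kT) / Z = 2.0000/2.0312 = 0.985.

0.985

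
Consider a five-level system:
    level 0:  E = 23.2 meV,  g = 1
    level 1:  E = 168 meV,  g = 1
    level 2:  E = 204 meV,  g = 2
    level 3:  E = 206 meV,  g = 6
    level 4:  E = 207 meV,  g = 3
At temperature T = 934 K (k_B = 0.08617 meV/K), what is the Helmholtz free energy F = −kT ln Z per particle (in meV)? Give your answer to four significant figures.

-43.90 meV

k_BT = 0.08617 × 934 K = 80.4828 meV.
Eᵢ/kT = 0.288260, 2.08740, 2.53470, 2.55955, 2.57198.
Z = Σ gᵢe^(−Eᵢ/kT) = 1·e^(−0.288260) + 1·e^(−2.08740) + 2·e^(−2.53470) + 6·e^(−2.55955) + 3·e^(−2.57198) = 0.749567 + 0.124009 + 0.158571 + 0.464037 + 0.229152 = 1.72534.
F = −kT ln Z = −80.4828 × ln(1.72534) = −80.4828 × 0.545424 = -43.90 meV.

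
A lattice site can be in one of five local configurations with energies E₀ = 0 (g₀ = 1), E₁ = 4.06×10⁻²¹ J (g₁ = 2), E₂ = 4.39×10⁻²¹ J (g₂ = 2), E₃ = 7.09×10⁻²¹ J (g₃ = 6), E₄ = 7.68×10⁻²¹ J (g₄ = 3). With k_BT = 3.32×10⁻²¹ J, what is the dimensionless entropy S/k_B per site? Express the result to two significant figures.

2.3

Eᵢ/kT = 0, 1.223, 1.322, 2.136, 2.313.
Z = Σ gᵢe^(−Eᵢ/kT) = 1·e^(−0) + 2·e^(−1.223) + 2·e^(−1.322) + 6·e^(−2.136) + 3·e^(−2.313) = 1.000 + 0.5887 + 0.5332 + 0.7088 + 0.2969 = 3.128.
⟨E⟩ = Σ EᵢPᵢ = 3.848 ×10⁻²¹ J.
S/k_B = ln Z + ⟨E⟩/kT = ln(3.128) + 3.848/3.32 = 1.140 + 1.159 = 2.3.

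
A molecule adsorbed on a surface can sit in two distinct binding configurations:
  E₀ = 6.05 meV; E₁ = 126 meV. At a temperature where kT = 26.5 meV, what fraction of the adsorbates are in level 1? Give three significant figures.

0.0107

Eᵢ/kT = 0.22830, 4.7547.
Z = Σ e^(−Eᵢ/kT) = e^(−0.22830) + e^(−4.7547) = 0.79589 + 0.0086111 = 0.80450.
P₁ = e^(−E₁/kT) / Z = 0.0086111/0.80450 = 0.0107.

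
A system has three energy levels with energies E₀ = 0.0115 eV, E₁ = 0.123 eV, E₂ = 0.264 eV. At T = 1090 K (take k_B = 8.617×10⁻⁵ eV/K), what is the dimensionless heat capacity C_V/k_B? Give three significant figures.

k_BT = 8.617×10⁻⁵ × 1090 K = 0.093925 eV.
Eᵢ/kT = 0.12244, 1.3096, 2.8108.
Z = Σ e^(−Eᵢ/kT) = e^(−0.12244) + e^(−1.3096) + e^(−2.8108) = 0.88476 + 0.26993 + 0.060157 = 1.2148.
⟨E⟩ = 0.048780 eV, ⟨E²⟩ = 0.0069094 eV².
C_V/k_B = (⟨E²⟩ − ⟨E⟩²)/(kT)² = (0.0069094 − 0.0023795)/0.0088219 = 0.513.

0.513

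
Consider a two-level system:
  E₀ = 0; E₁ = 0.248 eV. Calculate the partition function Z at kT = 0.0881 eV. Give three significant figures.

Eᵢ/kT = 0, 2.8150.
Z = Σ e^(−Eᵢ/kT) = e^(−0) + e^(−2.8150) = 1.0000 + 0.059905 = 1.0599.

Z = 1.06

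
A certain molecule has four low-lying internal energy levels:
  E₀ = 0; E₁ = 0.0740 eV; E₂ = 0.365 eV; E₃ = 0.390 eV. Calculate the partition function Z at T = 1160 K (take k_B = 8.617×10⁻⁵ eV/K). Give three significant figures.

Z = 1.52

k_BT = 8.617×10⁻⁵ × 1160 K = 0.099957 eV.
Eᵢ/kT = 0, 0.74032, 3.6516, 3.9017.
Z = Σ e^(−Eᵢ/kT) = e^(−0) + e^(−0.74032) + e^(−3.6516) + e^(−3.9017) = 1.0000 + 0.47696 + 0.025950 + 0.020208 = 1.5231.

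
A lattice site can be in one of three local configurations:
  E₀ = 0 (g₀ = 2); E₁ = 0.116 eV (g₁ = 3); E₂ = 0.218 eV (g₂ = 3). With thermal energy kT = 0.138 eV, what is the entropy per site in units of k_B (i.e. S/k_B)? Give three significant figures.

1.89

Eᵢ/kT = 0, 0.84058, 1.5797.
Z = Σ gᵢe^(−Eᵢ/kT) = 2·e^(−0) + 3·e^(−0.84058) + 3·e^(−1.5797) = 2.0000 + 1.2944 + 0.61811 = 3.9125.
⟨E⟩ = Σ EᵢPᵢ = 0.072817 eV.
S/k_B = ln Z + ⟨E⟩/kT = ln(3.9125) + 0.072817/0.138 = 1.3642 + 0.52766 = 1.89.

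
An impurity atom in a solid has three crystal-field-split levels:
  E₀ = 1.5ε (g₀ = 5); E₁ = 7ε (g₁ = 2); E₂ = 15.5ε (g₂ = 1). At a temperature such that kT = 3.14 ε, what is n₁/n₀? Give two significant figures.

0.069

n₁/n₀ = (g₁/g₀) exp[−(E₁−E₀)/kT] = (2/5) × exp(−(5.5ε)/(3.14ε)) = (2/5) × exp(-1.752) = 0.069.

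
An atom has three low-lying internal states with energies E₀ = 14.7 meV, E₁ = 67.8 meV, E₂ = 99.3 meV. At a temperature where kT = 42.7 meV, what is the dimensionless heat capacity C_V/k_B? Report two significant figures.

Eᵢ/kT = 0.3443, 1.588, 2.326.
Z = Σ e^(−Eᵢ/kT) = e^(−0.3443) + e^(−1.588) + e^(−2.326) = 0.7087 + 0.2043 + 0.09769 = 1.011.
⟨E⟩ = 33.60 meV, ⟨E²⟩ = 2033 meV².
C_V/k_B = (⟨E²⟩ − ⟨E⟩²)/(kT)² = (2033 − 1129)/1823 = 0.50.

0.50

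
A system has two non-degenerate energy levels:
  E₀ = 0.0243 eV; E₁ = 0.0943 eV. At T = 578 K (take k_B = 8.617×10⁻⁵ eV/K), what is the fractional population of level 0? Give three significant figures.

k_BT = 8.617×10⁻⁵ × 578 K = 0.049806 eV.
Eᵢ/kT = 0.48789, 1.8933.
Z = Σ e^(−Eᵢ/kT) = e^(−0.48789) + e^(−1.8933) = 0.61392 + 0.15057 = 0.76449.
P₀ = e^(−E₀/kT) / Z = 0.61392/0.76449 = 0.803.

0.803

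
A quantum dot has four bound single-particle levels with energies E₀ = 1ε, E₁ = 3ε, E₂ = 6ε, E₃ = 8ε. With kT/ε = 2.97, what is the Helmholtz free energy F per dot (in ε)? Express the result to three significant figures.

Eᵢ/kT = 0.33670, 1.0101, 2.0202, 2.6936.
Z = Σ e^(−Eᵢ/kT) = e^(−0.33670) + e^(−1.0101) + e^(−2.0202) + e^(−2.6936) = 0.71412 + 0.36418 + 0.13263 + 0.067637 = 1.2786.
F = −kT ln Z = −2.97 × ln(1.2786) = −2.97 × 0.24577 = -0.730 ε.

-0.730 ε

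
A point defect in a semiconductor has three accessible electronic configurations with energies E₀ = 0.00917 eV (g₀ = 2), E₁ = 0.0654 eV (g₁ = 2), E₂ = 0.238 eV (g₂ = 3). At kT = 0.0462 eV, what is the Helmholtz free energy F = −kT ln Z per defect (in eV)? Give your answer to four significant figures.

-0.03521 eV

Eᵢ/kT = 0.198485, 1.41558, 5.15152.
Z = Σ gᵢe^(−Eᵢ/kT) = 2·e^(−0.198485) + 2·e^(−1.41558) + 3·e^(−5.15152) = 1.63994 + 0.485570 + 0.0173718 = 2.14288.
F = −kT ln Z = −0.0462 × ln(2.14288) = −0.0462 × 0.762151 = -0.03521 eV.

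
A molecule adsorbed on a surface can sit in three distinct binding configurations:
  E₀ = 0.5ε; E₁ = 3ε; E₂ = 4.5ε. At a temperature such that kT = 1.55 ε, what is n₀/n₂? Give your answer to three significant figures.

13.2

n₀/n₂ = exp[−(E₀−E₂)/kT] = exp(−(-4.0ε)/(1.55ε)) = exp(2.5806) = 13.2.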